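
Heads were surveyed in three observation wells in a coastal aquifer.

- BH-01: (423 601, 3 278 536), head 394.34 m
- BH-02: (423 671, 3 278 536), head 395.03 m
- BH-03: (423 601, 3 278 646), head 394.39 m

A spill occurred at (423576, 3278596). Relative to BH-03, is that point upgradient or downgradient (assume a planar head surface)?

∂h/∂x = (395.03 − 394.34) / (423671 − 423601) = +0.009857
∂h/∂y = (394.39 − 394.34) / (3278646 − 3278536) = +0.0004545
Head at (423576, 3278596) = 394.34 + (+0.009857)·(-25) + (+0.0004545)·(60) = 394.12 m.
That is lower than the 394.39 m at BH-03, so the point is downgradient.

downgradient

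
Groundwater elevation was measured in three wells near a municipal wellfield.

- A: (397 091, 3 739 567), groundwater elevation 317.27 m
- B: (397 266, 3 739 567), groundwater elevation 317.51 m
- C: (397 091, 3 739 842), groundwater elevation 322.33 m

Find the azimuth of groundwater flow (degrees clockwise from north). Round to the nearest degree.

∂h/∂x = (317.51 − 317.27) / (397266 − 397091) = +0.001371
∂h/∂y = (322.33 − 317.27) / (3739842 − 3739567) = +0.01840
Flow direction (−∇h) has components (-0.001371 E, -0.01840 N).
Azimuth = atan2(E, N) = atan2(-0.001371, -0.01840) = 184.3° ≈ 184°.

184°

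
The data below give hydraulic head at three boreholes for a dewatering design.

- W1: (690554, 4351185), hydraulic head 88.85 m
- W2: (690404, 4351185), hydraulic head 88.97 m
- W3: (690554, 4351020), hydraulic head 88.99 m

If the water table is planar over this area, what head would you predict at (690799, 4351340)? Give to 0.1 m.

88.5 m

∂h/∂x = (88.97 − 88.85) / (690404 − 690554) = -0.0008000
∂h/∂y = (88.99 − 88.85) / (4351020 − 4351185) = -0.0008485
h(690799, 4351340) = 88.85 + (-0.0008000)·(245) + (-0.0008485)·(155) = 88.85 -0.196 -0.132 = 88.522 m.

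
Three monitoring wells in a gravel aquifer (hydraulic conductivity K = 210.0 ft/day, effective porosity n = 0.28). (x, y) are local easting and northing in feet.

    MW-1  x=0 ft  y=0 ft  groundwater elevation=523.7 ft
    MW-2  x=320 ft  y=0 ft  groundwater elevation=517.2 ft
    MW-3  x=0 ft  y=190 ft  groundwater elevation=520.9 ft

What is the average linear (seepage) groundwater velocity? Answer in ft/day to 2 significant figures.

∂h/∂x = (517.2 − 523.7) / (320 − 0) = -0.02031
∂h/∂y = (520.9 − 523.7) / (190 − 0) = -0.01474
|∇h| = √(-0.02031² + -0.01474²) = 0.0251
Seepage velocity v = K·i/n = 210.0 × 0.0251 / 0.28 = 18.82 ft/day.

19 ft/day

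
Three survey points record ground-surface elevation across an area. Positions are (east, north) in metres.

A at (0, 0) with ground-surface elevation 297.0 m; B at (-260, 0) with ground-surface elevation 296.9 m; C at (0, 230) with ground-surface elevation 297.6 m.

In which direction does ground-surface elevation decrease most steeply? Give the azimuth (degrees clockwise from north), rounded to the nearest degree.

188°

∂z/∂x = (296.9 − 297.0) / (-260 − 0) = +0.0003846
∂z/∂y = (297.6 − 297.0) / (230 − 0) = +0.002609
Steepest decrease is along −∇f: components (-0.0003846 E, -0.002609 N).
Azimuth = atan2(-0.0003846, -0.002609) = 188.4° ≈ 188°.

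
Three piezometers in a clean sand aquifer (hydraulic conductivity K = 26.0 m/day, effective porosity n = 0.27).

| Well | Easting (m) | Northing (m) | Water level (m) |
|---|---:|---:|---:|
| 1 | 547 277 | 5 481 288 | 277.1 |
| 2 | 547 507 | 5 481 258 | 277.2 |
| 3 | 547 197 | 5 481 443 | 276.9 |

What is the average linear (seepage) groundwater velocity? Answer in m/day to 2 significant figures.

With h = a·x + b·y + c and 1 as origin, the differences give:
  230·a + (-30)·b = +0.1
  (-80)·a + 155·b = -0.2
Eliminate b (×155 and ×(-30), subtract): 33250·a = 9.50 → a = ∂h/∂x = +0.0002857
Back-substitute: b = ∂h/∂y = -0.001143.
|∇h| = √(0.0002857² + -0.001143²) = 0.001178
Seepage velocity v = K·i/n = 26.0 × 0.001178 / 0.27 = 0.1134 m/day.

0.11 m/day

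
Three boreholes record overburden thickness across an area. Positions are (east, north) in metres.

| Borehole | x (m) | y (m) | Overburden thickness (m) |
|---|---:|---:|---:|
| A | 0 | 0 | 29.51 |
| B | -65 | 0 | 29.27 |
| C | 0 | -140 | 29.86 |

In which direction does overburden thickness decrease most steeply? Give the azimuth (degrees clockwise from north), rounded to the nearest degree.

304°

∂d/∂x = (29.27 − 29.51) / (-65 − 0) = +0.003692
∂d/∂y = (29.86 − 29.51) / (-140 − 0) = -0.002500
Steepest decrease is along −∇f: components (-0.003692 E, +0.002500 N).
Azimuth = atan2(-0.003692, +0.002500) = 304.1° ≈ 304°.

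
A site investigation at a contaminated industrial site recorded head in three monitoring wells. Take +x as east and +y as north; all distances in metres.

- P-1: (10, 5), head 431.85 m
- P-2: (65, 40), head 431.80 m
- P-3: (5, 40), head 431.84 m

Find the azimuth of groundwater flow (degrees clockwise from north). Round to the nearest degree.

060°

Three-point gradient (reference P-1): Δ to P-2 = (55, 35, -0.05), Δ to P-3 = (-5, 35, -0.01).
∂h/∂x = -0.0006667, ∂h/∂y = -0.0003810 (det = 2100).
Flow direction (−∇h) has components (+0.0006667 E, +0.0003810 N).
Azimuth = atan2(E, N) = atan2(+0.0006667, +0.0003810) = 60.3° ≈ 060°.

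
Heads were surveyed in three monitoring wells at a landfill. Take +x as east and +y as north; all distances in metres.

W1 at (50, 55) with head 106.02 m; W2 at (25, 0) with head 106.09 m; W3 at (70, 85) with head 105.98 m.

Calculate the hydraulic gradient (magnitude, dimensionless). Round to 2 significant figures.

Three-point gradient (reference W1): Δ to W2 = (-25, -55, +0.07), Δ to W3 = (20, 30, -0.04).
∂h/∂x = -0.0002857, ∂h/∂y = -0.001143 (det = 350).
|∇h| = √(-0.0002857² + -0.001143²) = 0.001178

0.0012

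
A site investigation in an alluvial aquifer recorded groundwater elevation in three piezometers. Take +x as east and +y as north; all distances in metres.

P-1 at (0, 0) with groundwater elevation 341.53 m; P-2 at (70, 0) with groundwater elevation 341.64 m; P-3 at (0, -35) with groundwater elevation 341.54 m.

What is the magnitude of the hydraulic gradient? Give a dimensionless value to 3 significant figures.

0.00160

∂h/∂x = (341.64 − 341.53) / (70 − 0) = +0.001571
∂h/∂y = (341.54 − 341.53) / (-35 − 0) = -0.0002857
|∇h| = √(0.001571² + -0.0002857²) = 0.001597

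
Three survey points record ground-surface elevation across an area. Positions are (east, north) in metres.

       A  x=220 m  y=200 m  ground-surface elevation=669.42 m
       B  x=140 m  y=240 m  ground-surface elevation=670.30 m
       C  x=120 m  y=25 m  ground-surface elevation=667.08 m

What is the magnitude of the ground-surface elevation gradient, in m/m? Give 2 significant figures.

0.016 m/m

With z = a·x + b·y + c and A as origin, the differences give:
  (-80)·a + 40·b = +0.88
  (-100)·a + (-175)·b = -2.34
Eliminate b (×(-175) and ×40, subtract): 18000·a = -60.400 → a = ∂z/∂x = -0.003356
Back-substitute: b = ∂z/∂y = +0.01529.
|∇f| = √(-0.003356² + 0.01529²) = 0.01565 m/m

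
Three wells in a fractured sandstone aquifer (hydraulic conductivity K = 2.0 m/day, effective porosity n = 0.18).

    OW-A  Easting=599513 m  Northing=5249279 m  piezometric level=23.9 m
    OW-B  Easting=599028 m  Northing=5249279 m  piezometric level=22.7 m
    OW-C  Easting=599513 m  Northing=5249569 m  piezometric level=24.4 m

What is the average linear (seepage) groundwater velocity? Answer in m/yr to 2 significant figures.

12 m/yr

∂h/∂x = (22.7 − 23.9) / (599028 − 599513) = +0.002474
∂h/∂y = (24.4 − 23.9) / (5249569 − 5249279) = +0.001724
|∇h| = √(0.002474² + 0.001724²) = 0.003015
Seepage velocity v = K·i/n = 2.0 × 0.003015 / 0.18 = 0.0335 m/day = 12.24 m/yr.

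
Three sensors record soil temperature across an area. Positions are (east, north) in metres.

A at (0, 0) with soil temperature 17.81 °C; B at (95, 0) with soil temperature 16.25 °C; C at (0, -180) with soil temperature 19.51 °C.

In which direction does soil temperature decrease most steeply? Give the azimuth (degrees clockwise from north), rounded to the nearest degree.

060°

∂T/∂x = (16.25 − 17.81) / (95 − 0) = -0.01642
∂T/∂y = (19.51 − 17.81) / (-180 − 0) = -0.009444
Steepest decrease is along −∇f: components (+0.01642 E, +0.009444 N).
Azimuth = atan2(+0.01642, +0.009444) = 60.1° ≈ 060°.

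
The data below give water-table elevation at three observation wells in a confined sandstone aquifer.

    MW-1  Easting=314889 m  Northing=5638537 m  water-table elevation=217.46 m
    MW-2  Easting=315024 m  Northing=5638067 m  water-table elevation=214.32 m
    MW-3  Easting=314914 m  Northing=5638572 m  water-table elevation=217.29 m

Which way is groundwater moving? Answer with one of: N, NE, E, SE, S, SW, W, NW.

E

With h = a·x + b·y + c and MW-1 as origin, the differences give:
  135·a + (-470)·b = -3.14
  25·a + 35·b = -0.17
Eliminate b (×35 and ×(-470), subtract): 16475·a = -189.800 → a = ∂h/∂x = -0.01152
Back-substitute: b = ∂h/∂y = +0.003372.
Flow = −∇h = (+0.01152 east, -0.003372 north), which points east.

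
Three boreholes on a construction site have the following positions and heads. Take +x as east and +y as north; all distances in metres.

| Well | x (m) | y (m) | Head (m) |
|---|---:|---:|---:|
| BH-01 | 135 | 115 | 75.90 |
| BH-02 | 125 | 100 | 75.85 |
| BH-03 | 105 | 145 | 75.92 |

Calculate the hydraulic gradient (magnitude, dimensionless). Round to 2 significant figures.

0.0028

Taking BH-01 as reference: BH-02−BH-01 = (-10, -15, -0.05); BH-03−BH-01 = (-30, 30, +0.02).
Solve a·Δx + b·Δy = Δh: det = (-10)·30 − (-30)·(-15) = -750.
∂h/∂x = [(-0.05)·30 − (+0.02)·(-15)] / -750 = +0.001600
∂h/∂y = [(-10)·(+0.02) − (-30)·(-0.05)] / -750 = +0.002267
|∇h| = √(0.001600² + 0.002267²) = 0.002775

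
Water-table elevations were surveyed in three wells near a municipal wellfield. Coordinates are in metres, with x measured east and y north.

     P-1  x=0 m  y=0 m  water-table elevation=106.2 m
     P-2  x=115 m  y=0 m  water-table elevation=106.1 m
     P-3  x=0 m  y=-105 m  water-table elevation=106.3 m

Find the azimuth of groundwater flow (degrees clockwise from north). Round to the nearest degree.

∂h/∂x = (106.1 − 106.2) / (115 − 0) = -0.0008696
∂h/∂y = (106.3 − 106.2) / (-105 − 0) = -0.0009524
Flow direction (−∇h) has components (+0.0008696 E, +0.0009524 N).
Azimuth = atan2(E, N) = atan2(+0.0008696, +0.0009524) = 42.4° ≈ 042°.

042°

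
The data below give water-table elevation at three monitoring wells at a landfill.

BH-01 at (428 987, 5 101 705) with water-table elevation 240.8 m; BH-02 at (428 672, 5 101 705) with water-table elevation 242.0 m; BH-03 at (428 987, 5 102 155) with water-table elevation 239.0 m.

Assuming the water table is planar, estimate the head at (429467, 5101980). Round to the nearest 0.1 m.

∂h/∂x = (242.0 − 240.8) / (428672 − 428987) = -0.003810
∂h/∂y = (239.0 − 240.8) / (5102155 − 5101705) = -0.004000
h(429467, 5101980) = 240.8 + (-0.003810)·(480) + (-0.004000)·(275) = 240.8 -1.829 -1.100 = 237.871 m.

237.9 m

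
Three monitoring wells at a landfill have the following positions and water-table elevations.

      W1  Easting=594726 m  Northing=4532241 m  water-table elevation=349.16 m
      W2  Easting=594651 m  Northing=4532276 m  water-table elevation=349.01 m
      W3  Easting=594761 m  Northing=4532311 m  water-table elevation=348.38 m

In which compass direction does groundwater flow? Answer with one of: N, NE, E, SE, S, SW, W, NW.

Three-point gradient (reference W1): Δ to W2 = (-75, 35, -0.15), Δ to W3 = (35, 70, -0.78).
∂h/∂x = -0.002595, ∂h/∂y = -0.009846 (det = -6475).
Flow = −∇h = (+0.002595 east, +0.009846 north), which points north.

N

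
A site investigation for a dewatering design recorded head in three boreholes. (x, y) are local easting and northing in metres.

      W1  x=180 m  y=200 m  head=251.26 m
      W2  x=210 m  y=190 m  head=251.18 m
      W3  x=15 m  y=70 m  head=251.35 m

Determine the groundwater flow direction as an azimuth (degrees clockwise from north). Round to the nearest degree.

133°

Differences from W1: to W2 (Δx, Δy, Δh) = (30, -10, -0.08); to W3 = (-165, -130, +0.09).
Solve a·Δx + b·Δy = Δh: det = 30·(-130) − (-165)·(-10) = -5550.
∂h/∂x = [(-0.08)·(-130) − (+0.09)·(-10)] / -5550 = -0.002036
∂h/∂y = [30·(+0.09) − (-165)·(-0.08)] / -5550 = +0.001892
Flow direction (−∇h) has components (+0.002036 E, -0.001892 N).
Azimuth = atan2(E, N) = atan2(+0.002036, -0.001892) = 132.9° ≈ 133°.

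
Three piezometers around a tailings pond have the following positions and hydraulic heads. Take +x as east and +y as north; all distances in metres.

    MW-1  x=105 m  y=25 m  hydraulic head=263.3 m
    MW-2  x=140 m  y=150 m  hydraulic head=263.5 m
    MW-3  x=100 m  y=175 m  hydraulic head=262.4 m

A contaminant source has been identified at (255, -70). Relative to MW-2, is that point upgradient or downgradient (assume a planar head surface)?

With h = a·x + b·y + c and MW-1 as origin, the differences give:
  35·a + 125·b = +0.2
  (-5)·a + 150·b = -0.9
Eliminate b (×150 and ×125, subtract): 5875·a = 142.50 → a = ∂h/∂x = +0.02426
Back-substitute: b = ∂h/∂y = -0.005191.
Head at (255, -70) = 263.3 + (+0.02426)·(150) + (-0.005191)·(-95) = 267.43 m.
That is higher than the 263.5 m at MW-2, so the point is upgradient.

upgradient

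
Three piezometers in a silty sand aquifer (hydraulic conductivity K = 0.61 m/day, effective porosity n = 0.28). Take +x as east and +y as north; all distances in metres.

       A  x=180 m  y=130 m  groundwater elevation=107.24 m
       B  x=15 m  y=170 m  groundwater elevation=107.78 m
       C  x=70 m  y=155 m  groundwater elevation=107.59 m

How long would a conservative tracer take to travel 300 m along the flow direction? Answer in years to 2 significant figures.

Taking A as reference: B−A = (-165, 40, +0.54); C−A = (-110, 25, +0.35).
Determinant of the coordinate differences = (-165)·25 − (-110)·40 = 275.
∂h/∂x = [(+0.54)·25 − (+0.35)·40] / 275 = -0.001818
∂h/∂y = [(-165)·(+0.35) − (-110)·(+0.54)] / 275 = +0.006000
|∇h| = √(-0.001818² + 0.006000²) = 0.006269
Seepage velocity v = K·i/n = 0.61 × 0.006269 / 0.28 = 0.01366 m/day.
t = 300 / 0.01366 = 2.196e+04 days = 60.1 years.

60 years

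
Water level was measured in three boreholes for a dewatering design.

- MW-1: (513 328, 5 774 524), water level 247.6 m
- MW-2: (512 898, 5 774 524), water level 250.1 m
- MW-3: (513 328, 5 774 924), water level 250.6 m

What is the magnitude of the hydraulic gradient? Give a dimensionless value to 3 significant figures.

∂h/∂x = (250.1 − 247.6) / (512898 − 513328) = -0.005814
∂h/∂y = (250.6 − 247.6) / (5774924 − 5774524) = +0.007500
|∇h| = √(-0.005814² + 0.007500²) = 0.00949

0.00949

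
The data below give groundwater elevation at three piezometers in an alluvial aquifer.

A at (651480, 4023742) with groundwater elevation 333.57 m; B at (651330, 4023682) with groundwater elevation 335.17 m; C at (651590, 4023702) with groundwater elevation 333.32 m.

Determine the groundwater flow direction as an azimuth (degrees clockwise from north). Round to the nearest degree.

030°

Three-point gradient (reference A): Δ to B = (-150, -60, +1.60), Δ to C = (110, -40, -0.25).
∂h/∂x = -0.006270, ∂h/∂y = -0.01099 (det = 12600).
Flow direction (−∇h) has components (+0.006270 E, +0.01099 N).
Azimuth = atan2(E, N) = atan2(+0.006270, +0.01099) = 29.7° ≈ 030°.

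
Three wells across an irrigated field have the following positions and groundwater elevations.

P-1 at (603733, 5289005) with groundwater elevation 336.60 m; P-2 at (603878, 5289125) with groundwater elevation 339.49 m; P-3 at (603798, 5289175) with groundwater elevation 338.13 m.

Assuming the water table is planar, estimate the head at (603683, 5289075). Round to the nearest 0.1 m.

Taking P-1 as reference: P-2−P-1 = (145, 120, +2.89); P-3−P-1 = (65, 170, +1.53).
Determinant of the coordinate differences = 145·170 − 65·120 = 16850.
∂h/∂x = [(+2.89)·170 − (+1.53)·120] / 16850 = +0.01826
∂h/∂y = [145·(+1.53) − 65·(+2.89)] / 16850 = +0.002018
h(603683, 5289075) = 336.60 + (+0.01826)·(-50) + (+0.002018)·(70) = 336.60 -0.913 +0.141 = 335.828 m.

335.8 m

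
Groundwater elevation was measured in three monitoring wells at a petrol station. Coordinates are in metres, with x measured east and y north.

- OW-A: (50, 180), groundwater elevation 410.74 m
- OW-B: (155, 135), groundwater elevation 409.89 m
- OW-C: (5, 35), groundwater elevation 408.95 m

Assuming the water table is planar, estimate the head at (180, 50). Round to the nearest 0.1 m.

Differences from OW-A: to OW-B (Δx, Δy, Δh) = (105, -45, -0.85); to OW-C = (-45, -145, -1.79).
Determinant of the coordinate differences = 105·(-145) − (-45)·(-45) = -17250.
∂h/∂x = [(-0.85)·(-145) − (-1.79)·(-45)] / -17250 = -0.002475
∂h/∂y = [105·(-1.79) − (-45)·(-0.85)] / -17250 = +0.01311
h(180, 50) = 410.74 + (-0.002475)·(130) + (+0.01311)·(-130) = 410.74 -0.322 -1.705 = 408.714 m.

408.7 m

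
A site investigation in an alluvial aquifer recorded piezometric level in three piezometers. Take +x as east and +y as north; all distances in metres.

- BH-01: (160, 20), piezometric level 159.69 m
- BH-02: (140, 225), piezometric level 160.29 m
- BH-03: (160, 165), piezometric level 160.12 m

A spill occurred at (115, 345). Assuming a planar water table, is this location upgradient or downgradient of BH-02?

With h = a·x + b·y + c and BH-01 as origin, the differences give:
  (-20)·a + 205·b = +0.60
  0·a + 145·b = +0.43
Eliminate b (×145 and ×205, subtract): -2900·a = -1.150 → a = ∂h/∂x = +0.0003966
Back-substitute: b = ∂h/∂y = +0.002966.
Head at (115, 345) = 159.69 + (+0.0003966)·(-45) + (+0.002966)·(325) = 160.64 m.
That is higher than the 160.29 m at BH-02, so the point is upgradient.

upgradient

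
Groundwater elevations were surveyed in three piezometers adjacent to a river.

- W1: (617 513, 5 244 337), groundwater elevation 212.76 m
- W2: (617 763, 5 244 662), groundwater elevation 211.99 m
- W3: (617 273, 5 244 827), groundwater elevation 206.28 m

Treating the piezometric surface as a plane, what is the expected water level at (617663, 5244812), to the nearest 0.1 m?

Differences from W1: to W2 (Δx, Δy, Δh) = (250, 325, -0.77); to W3 = (-240, 490, -6.48).
Solve a·Δx + b·Δy = Δh: det = 250·490 − (-240)·325 = 200500.
∂h/∂x = [(-0.77)·490 − (-6.48)·325] / 200500 = +0.008622
∂h/∂y = [250·(-6.48) − (-240)·(-0.77)] / 200500 = -0.009001
h(617663, 5244812) = 212.76 + (+0.008622)·(150) + (-0.009001)·(475) = 212.76 +1.293 -4.276 = 209.778 m.

209.8 m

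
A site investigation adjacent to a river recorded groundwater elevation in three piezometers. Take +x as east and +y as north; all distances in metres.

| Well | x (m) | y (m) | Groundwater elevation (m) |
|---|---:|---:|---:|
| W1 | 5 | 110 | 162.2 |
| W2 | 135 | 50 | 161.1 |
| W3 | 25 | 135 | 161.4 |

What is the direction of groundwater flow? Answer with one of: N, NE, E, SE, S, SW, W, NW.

NE

Differences from W1: to W2 (Δx, Δy, Δh) = (130, -60, -1.1); to W3 = (20, 25, -0.8).
Determinant of the coordinate differences = 130·25 − 20·(-60) = 4450.
∂h/∂x = [(-1.1)·25 − (-0.8)·(-60)] / 4450 = -0.01697
∂h/∂y = [130·(-0.8) − 20·(-1.1)] / 4450 = -0.01843
Flow = −∇h = (+0.01697 east, +0.01843 north), which points northeast.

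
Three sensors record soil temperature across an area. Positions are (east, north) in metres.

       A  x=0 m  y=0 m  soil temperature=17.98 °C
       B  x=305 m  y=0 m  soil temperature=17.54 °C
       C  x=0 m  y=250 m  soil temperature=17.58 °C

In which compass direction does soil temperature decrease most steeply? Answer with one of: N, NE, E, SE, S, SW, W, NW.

NE

∂T/∂x = (17.54 − 17.98) / (305 − 0) = -0.001443
∂T/∂y = (17.58 − 17.98) / (250 − 0) = -0.001600
Steepest decrease is along −∇f = (+0.001443 E, +0.001600 N) → northeast.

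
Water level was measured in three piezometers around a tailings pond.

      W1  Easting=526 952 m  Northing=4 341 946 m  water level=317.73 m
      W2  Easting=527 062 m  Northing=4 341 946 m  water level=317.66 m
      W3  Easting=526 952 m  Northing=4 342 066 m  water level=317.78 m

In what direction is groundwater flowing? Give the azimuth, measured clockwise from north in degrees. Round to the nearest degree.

123°

∂h/∂x = (317.66 − 317.73) / (527062 − 526952) = -0.0006364
∂h/∂y = (317.78 − 317.73) / (4342066 − 4341946) = +0.0004167
Flow direction (−∇h) has components (+0.0006364 E, -0.0004167 N).
Azimuth = atan2(E, N) = atan2(+0.0006364, -0.0004167) = 123.2° ≈ 123°.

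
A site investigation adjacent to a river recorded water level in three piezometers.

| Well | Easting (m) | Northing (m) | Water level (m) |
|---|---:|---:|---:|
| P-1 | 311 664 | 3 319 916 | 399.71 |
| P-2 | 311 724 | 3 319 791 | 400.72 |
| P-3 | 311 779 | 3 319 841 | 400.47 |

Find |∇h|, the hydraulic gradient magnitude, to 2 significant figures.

0.0074

Taking P-1 as reference: P-2−P-1 = (60, -125, +1.01); P-3−P-1 = (115, -75, +0.76).
Determinant of the coordinate differences = 60·(-75) − 115·(-125) = 9875.
∂h/∂x = [(+1.01)·(-75) − (+0.76)·(-125)] / 9875 = +0.001949
∂h/∂y = [60·(+0.76) − 115·(+1.01)] / 9875 = -0.007144
|∇h| = √(0.001949² + -0.007144²) = 0.007405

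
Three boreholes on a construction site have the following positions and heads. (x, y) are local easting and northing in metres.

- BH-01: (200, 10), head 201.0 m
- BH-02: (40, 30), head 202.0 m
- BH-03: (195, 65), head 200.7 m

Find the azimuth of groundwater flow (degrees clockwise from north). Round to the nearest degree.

Taking BH-01 as reference: BH-02−BH-01 = (-160, 20, +1.0); BH-03−BH-01 = (-5, 55, -0.3).
Solve a·Δx + b·Δy = Δh: det = (-160)·55 − (-5)·20 = -8700.
∂h/∂x = [(+1.0)·55 − (-0.3)·20] / -8700 = -0.007011
∂h/∂y = [(-160)·(-0.3) − (-5)·(+1.0)] / -8700 = -0.006092
Flow direction (−∇h) has components (+0.007011 E, +0.006092 N).
Azimuth = atan2(E, N) = atan2(+0.007011, +0.006092) = 49.0° ≈ 049°.

049°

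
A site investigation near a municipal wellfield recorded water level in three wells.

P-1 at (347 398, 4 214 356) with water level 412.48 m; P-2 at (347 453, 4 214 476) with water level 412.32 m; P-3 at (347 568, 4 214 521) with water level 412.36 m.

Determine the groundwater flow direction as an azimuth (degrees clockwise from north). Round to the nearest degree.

Differences from P-1: to P-2 (Δx, Δy, Δh) = (55, 120, -0.16); to P-3 = (170, 165, -0.12).
Solve a·Δx + b·Δy = Δh: det = 55·165 − 170·120 = -11325.
∂h/∂x = [(-0.16)·165 − (-0.12)·120] / -11325 = +0.001060
∂h/∂y = [55·(-0.12) − 170·(-0.16)] / -11325 = -0.001819
Flow direction (−∇h) has components (-0.001060 E, +0.001819 N).
Azimuth = atan2(E, N) = atan2(-0.001060, +0.001819) = 329.8° ≈ 330°.

330°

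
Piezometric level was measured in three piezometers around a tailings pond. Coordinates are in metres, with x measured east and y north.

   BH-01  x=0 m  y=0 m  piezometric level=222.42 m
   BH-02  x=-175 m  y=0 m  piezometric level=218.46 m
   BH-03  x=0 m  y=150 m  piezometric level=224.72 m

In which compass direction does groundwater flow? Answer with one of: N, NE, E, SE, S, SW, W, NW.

SW

∂h/∂x = (218.46 − 222.42) / (-175 − 0) = +0.02263
∂h/∂y = (224.72 − 222.42) / (150 − 0) = +0.01533
Flow = −∇h = (-0.02263 east, -0.01533 north), which points southwest.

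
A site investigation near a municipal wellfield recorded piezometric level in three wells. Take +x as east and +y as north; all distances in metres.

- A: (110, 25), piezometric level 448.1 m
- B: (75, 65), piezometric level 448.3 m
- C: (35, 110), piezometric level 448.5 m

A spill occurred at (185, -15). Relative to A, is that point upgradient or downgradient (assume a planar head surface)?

upgradient

Taking A as reference: B−A = (-35, 40, +0.2); C−A = (-75, 85, +0.4).
Solve a·Δx + b·Δy = Δh: det = (-35)·85 − (-75)·40 = 25.
∂h/∂x = [(+0.2)·85 − (+0.4)·40] / 25 = +0.04000
∂h/∂y = [(-35)·(+0.4) − (-75)·(+0.2)] / 25 = +0.04000
Head at (185, -15) = 448.1 + (+0.04000)·(75) + (+0.04000)·(-40) = 449.50 m.
That is higher than the 448.1 m at A, so the point is upgradient.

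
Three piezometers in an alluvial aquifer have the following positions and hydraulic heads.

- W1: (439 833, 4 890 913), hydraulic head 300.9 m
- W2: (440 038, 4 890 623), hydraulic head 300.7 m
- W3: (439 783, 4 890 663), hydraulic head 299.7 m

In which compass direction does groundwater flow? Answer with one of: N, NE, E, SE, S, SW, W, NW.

SW

Three-point gradient (reference W1): Δ to W2 = (205, -290, -0.2), Δ to W3 = (-50, -250, -1.2).
∂h/∂x = +0.004532, ∂h/∂y = +0.003894 (det = -65750).
Flow = −∇h = (-0.004532 east, -0.003894 north), which points southwest.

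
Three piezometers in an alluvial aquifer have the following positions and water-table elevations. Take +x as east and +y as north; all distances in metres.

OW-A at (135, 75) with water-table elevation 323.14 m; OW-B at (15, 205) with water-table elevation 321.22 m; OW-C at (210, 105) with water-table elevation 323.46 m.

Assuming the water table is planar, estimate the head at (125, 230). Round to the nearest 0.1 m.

321.8 m

With h = a·x + b·y + c and OW-A as origin, the differences give:
  (-120)·a + 130·b = -1.92
  75·a + 30·b = +0.32
Eliminate b (×30 and ×130, subtract): -13350·a = -99.200 → a = ∂h/∂x = +0.007431
Back-substitute: b = ∂h/∂y = -0.007910.
h(125, 230) = 323.14 + (+0.007431)·(-10) + (-0.007910)·(155) = 323.14 -0.074 -1.226 = 321.840 m.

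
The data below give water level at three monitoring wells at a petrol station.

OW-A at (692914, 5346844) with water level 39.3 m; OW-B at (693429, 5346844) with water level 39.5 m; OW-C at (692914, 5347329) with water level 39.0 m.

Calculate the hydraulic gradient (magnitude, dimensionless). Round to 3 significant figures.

∂h/∂x = (39.5 − 39.3) / (693429 − 692914) = +0.0003883
∂h/∂y = (39.0 − 39.3) / (5347329 − 5346844) = -0.0006186
|∇h| = √(0.0003883² + -0.0006186²) = 0.0007304

0.000730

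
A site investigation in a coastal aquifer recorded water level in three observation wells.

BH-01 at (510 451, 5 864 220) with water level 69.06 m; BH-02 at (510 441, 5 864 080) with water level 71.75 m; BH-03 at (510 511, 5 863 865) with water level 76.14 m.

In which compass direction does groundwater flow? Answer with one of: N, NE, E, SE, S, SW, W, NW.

N

Three-point gradient (reference BH-01): Δ to BH-02 = (-10, -140, +2.69), Δ to BH-03 = (60, -355, +7.08).
∂h/∂x = +0.003033, ∂h/∂y = -0.01943 (det = 11950).
Flow = −∇h = (-0.003033 east, +0.01943 north), which points north.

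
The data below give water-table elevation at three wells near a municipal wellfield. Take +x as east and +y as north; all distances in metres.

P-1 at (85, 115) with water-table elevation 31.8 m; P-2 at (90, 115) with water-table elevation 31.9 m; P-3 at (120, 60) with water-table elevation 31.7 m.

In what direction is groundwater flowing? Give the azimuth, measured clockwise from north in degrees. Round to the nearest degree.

234°

Three-point gradient (reference P-1): Δ to P-2 = (5, 0, +0.1), Δ to P-3 = (35, -55, -0.1).
∂h/∂x = +0.02000, ∂h/∂y = +0.01455 (det = -275).
Flow direction (−∇h) has components (-0.02000 E, -0.01455 N).
Azimuth = atan2(E, N) = atan2(-0.02000, -0.01455) = 234.0° ≈ 234°.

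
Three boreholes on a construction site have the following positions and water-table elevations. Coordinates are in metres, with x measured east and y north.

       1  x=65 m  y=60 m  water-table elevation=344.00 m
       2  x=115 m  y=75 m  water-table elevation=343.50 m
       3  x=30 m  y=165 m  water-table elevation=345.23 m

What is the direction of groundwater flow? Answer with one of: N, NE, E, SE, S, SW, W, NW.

SE

Taking 1 as reference: 2−1 = (50, 15, -0.50); 3−1 = (-35, 105, +1.23).
Solve a·Δx + b·Δy = Δh: det = 50·105 − (-35)·15 = 5775.
∂h/∂x = [(-0.50)·105 − (+1.23)·15] / 5775 = -0.01229
∂h/∂y = [50·(+1.23) − (-35)·(-0.50)] / 5775 = +0.007619
Flow = −∇h = (+0.01229 east, -0.007619 north), which points southeast.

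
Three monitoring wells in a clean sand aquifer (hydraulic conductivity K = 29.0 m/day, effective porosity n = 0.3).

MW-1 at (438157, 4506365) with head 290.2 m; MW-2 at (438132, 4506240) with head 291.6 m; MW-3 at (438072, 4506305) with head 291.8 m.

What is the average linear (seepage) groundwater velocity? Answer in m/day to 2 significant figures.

With h = a·x + b·y + c and MW-1 as origin, the differences give:
  (-25)·a + (-125)·b = +1.4
  (-85)·a + (-60)·b = +1.6
Eliminate b (×(-60) and ×(-125), subtract): -9125·a = 116.00 → a = ∂h/∂x = -0.01271
Back-substitute: b = ∂h/∂y = -0.008658.
|∇h| = √(-0.01271² + -0.008658²) = 0.01538
Seepage velocity v = K·i/n = 29.0 × 0.01538 / 0.3 = 1.487 m/day.

1.5 m/day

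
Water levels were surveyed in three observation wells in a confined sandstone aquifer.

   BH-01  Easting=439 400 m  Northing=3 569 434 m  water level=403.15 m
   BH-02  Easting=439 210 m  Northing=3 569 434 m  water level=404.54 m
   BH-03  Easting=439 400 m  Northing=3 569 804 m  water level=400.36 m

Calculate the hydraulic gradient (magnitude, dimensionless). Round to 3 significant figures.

0.0105

∂h/∂x = (404.54 − 403.15) / (439210 − 439400) = -0.007316
∂h/∂y = (400.36 − 403.15) / (3569804 − 3569434) = -0.007541
|∇h| = √(-0.007316² + -0.007541²) = 0.01051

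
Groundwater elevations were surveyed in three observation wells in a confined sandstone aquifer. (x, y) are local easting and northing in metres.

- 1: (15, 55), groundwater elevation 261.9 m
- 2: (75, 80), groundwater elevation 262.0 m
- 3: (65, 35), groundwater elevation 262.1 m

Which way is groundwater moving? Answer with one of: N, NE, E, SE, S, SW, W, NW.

Taking 1 as reference: 2−1 = (60, 25, +0.1); 3−1 = (50, -20, +0.2).
Solve a·Δx + b·Δy = Δh: det = 60·(-20) − 50·25 = -2450.
∂h/∂x = [(+0.1)·(-20) − (+0.2)·25] / -2450 = +0.002857
∂h/∂y = [60·(+0.2) − 50·(+0.1)] / -2450 = -0.002857
Flow = −∇h = (-0.002857 east, +0.002857 north), which points northwest.

NW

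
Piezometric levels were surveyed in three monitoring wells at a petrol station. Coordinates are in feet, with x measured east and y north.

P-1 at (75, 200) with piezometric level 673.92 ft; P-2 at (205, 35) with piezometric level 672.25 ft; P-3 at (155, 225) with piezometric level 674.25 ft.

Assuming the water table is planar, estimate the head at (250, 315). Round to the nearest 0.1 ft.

Differences from P-1: to P-2 (Δx, Δy, Δh) = (130, -165, -1.67); to P-3 = (80, 25, +0.33).
Solve a·Δx + b·Δy = Δh: det = 130·25 − 80·(-165) = 16450.
∂h/∂x = [(-1.67)·25 − (+0.33)·(-165)] / 16450 = +0.0007720
∂h/∂y = [130·(+0.33) − 80·(-1.67)] / 16450 = +0.01073
h(250, 315) = 673.92 + (+0.0007720)·(175) + (+0.01073)·(115) = 673.92 +0.135 +1.234 = 675.289 ft.

675.3 ft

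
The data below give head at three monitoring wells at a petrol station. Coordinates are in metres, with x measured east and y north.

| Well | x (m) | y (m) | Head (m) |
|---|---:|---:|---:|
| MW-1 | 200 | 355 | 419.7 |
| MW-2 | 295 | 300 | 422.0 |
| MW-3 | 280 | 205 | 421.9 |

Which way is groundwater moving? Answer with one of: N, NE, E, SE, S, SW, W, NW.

Taking MW-1 as reference: MW-2−MW-1 = (95, -55, +2.3); MW-3−MW-1 = (80, -150, +2.2).
Determinant of the coordinate differences = 95·(-150) − 80·(-55) = -9850.
∂h/∂x = [(+2.3)·(-150) − (+2.2)·(-55)] / -9850 = +0.02274
∂h/∂y = [95·(+2.2) − 80·(+2.3)] / -9850 = -0.002538
Flow = −∇h = (-0.02274 east, +0.002538 north), which points west.

W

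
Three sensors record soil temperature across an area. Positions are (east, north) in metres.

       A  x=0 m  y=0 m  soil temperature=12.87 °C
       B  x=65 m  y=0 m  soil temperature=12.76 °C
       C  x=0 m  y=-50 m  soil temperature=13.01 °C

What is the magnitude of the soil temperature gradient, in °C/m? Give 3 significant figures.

0.00327 °C/m

∂T/∂x = (12.76 − 12.87) / (65 − 0) = -0.001692
∂T/∂y = (13.01 − 12.87) / (-50 − 0) = -0.002800
|∇f| = √(-0.001692² + -0.002800²) = 0.003272 °C/m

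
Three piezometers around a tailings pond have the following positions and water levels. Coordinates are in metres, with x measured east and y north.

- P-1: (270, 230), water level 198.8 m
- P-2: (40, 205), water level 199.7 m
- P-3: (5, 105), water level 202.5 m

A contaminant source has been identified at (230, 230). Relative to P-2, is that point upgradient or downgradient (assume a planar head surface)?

Differences from P-1: to P-2 (Δx, Δy, Δh) = (-230, -25, +0.9); to P-3 = (-265, -125, +3.7).
Determinant of the coordinate differences = (-230)·(-125) − (-265)·(-25) = 22125.
∂h/∂x = [(+0.9)·(-125) − (+3.7)·(-25)] / 22125 = -0.0009040
∂h/∂y = [(-230)·(+3.7) − (-265)·(+0.9)] / 22125 = -0.02768
Head at (230, 230) = 198.8 + (-0.0009040)·(-40) + (-0.02768)·(0) = 198.84 m.
That is lower than the 199.7 m at P-2, so the point is downgradient.

downgradient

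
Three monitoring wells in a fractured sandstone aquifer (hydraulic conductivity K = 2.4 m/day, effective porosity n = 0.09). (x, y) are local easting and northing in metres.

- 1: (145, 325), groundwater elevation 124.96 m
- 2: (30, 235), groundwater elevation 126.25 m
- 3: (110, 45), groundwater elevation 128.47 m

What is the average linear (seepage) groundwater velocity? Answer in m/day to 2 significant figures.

0.33 m/day

Differences from 1: to 2 (Δx, Δy, Δh) = (-115, -90, +1.29); to 3 = (-35, -280, +3.51).
Determinant of the coordinate differences = (-115)·(-280) − (-35)·(-90) = 29050.
∂h/∂x = [(+1.29)·(-280) − (+3.51)·(-90)] / 29050 = -0.001559
∂h/∂y = [(-115)·(+3.51) − (-35)·(+1.29)] / 29050 = -0.01234
|∇h| = √(-0.001559² + -0.01234²) = 0.01244
Seepage velocity v = K·i/n = 2.4 × 0.01244 / 0.09 = 0.3317 m/day.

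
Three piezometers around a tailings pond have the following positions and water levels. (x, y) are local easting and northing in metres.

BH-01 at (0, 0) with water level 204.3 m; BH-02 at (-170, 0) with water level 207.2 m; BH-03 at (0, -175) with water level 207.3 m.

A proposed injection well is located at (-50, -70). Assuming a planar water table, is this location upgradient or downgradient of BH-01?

upgradient

∂h/∂x = (207.2 − 204.3) / (-170 − 0) = -0.01706
∂h/∂y = (207.3 − 204.3) / (-175 − 0) = -0.01714
Head at (-50, -70) = 204.3 + (-0.01706)·(-50) + (-0.01714)·(-70) = 206.35 m.
That is higher than the 204.3 m at BH-01, so the point is upgradient.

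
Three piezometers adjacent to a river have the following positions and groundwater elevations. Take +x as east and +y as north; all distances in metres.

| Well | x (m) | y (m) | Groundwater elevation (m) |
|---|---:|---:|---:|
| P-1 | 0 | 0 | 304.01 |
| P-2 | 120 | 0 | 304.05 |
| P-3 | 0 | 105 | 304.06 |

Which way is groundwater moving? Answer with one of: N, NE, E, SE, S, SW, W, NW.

∂h/∂x = (304.05 − 304.01) / (120 − 0) = +0.0003333
∂h/∂y = (304.06 − 304.01) / (105 − 0) = +0.0004762
Flow = −∇h = (-0.0003333 east, -0.0004762 north), which points southwest.

SW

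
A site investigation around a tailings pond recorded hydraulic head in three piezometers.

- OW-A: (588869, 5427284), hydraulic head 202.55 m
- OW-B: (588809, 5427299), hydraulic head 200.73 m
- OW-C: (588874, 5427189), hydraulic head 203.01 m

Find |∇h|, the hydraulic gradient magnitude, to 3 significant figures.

Differences from OW-A: to OW-B (Δx, Δy, Δh) = (-60, 15, -1.82); to OW-C = (5, -95, +0.46).
Solve a·Δx + b·Δy = Δh: det = (-60)·(-95) − 5·15 = 5625.
∂h/∂x = [(-1.82)·(-95) − (+0.46)·15] / 5625 = +0.02951
∂h/∂y = [(-60)·(+0.46) − 5·(-1.82)] / 5625 = -0.003289
|∇h| = √(0.02951² + -0.003289²) = 0.02969

0.0297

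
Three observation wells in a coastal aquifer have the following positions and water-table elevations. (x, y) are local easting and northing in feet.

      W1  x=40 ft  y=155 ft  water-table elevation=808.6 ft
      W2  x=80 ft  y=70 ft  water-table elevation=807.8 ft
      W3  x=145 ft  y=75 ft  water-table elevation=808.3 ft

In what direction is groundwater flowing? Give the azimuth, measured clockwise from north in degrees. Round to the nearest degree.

Differences from W1: to W2 (Δx, Δy, Δh) = (40, -85, -0.8); to W3 = (105, -80, -0.3).
Determinant of the coordinate differences = 40·(-80) − 105·(-85) = 5725.
∂h/∂x = [(-0.8)·(-80) − (-0.3)·(-85)] / 5725 = +0.006725
∂h/∂y = [40·(-0.3) − 105·(-0.8)] / 5725 = +0.01258
Flow direction (−∇h) has components (-0.006725 E, -0.01258 N).
Azimuth = atan2(E, N) = atan2(-0.006725, -0.01258) = 208.1° ≈ 208°.

208°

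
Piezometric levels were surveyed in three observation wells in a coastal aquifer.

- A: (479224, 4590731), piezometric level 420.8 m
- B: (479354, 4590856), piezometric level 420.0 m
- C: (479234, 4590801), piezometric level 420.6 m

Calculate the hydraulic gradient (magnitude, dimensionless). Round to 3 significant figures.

With h = a·x + b·y + c and A as origin, the differences give:
  130·a + 125·b = -0.8
  10·a + 70·b = -0.2
Eliminate b (×70 and ×125, subtract): 7850·a = -31.00 → a = ∂h/∂x = -0.003949
Back-substitute: b = ∂h/∂y = -0.002293.
|∇h| = √(-0.003949² + -0.002293²) = 0.004566

0.00457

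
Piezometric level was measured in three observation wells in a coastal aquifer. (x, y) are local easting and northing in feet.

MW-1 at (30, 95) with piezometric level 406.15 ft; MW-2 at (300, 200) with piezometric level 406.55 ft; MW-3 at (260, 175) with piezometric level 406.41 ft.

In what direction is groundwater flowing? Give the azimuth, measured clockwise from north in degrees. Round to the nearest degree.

168°

Taking MW-1 as reference: MW-2−MW-1 = (270, 105, +0.40); MW-3−MW-1 = (230, 80, +0.26).
Determinant of the coordinate differences = 270·80 − 230·105 = -2550.
∂h/∂x = [(+0.40)·80 − (+0.26)·105] / -2550 = -0.001843
∂h/∂y = [270·(+0.26) − 230·(+0.40)] / -2550 = +0.008549
Flow direction (−∇h) has components (+0.001843 E, -0.008549 N).
Azimuth = atan2(E, N) = atan2(+0.001843, -0.008549) = 167.8° ≈ 168°.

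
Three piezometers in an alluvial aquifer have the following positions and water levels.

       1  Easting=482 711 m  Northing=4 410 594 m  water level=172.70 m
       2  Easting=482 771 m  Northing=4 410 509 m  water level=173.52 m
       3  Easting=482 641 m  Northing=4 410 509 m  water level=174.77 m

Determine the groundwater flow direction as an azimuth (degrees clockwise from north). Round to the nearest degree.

Taking 1 as reference: 2−1 = (60, -85, +0.82); 3−1 = (-70, -85, +2.07).
Determinant of the coordinate differences = 60·(-85) − (-70)·(-85) = -11050.
∂h/∂x = [(+0.82)·(-85) − (+2.07)·(-85)] / -11050 = -0.009615
∂h/∂y = [60·(+2.07) − (-70)·(+0.82)] / -11050 = -0.01643
Flow direction (−∇h) has components (+0.009615 E, +0.01643 N).
Azimuth = atan2(E, N) = atan2(+0.009615, +0.01643) = 30.3° ≈ 030°.

030°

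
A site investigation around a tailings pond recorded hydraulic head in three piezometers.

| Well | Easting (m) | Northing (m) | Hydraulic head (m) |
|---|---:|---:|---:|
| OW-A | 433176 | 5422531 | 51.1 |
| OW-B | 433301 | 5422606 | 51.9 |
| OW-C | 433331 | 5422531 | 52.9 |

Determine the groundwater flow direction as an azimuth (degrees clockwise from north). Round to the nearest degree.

Three-point gradient (reference OW-A): Δ to OW-B = (125, 75, +0.8), Δ to OW-C = (155, 0, +1.8).
∂h/∂x = +0.01161, ∂h/∂y = -0.008688 (det = -11625).
Flow direction (−∇h) has components (-0.01161 E, +0.008688 N).
Azimuth = atan2(E, N) = atan2(-0.01161, +0.008688) = 306.8° ≈ 307°.

307°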